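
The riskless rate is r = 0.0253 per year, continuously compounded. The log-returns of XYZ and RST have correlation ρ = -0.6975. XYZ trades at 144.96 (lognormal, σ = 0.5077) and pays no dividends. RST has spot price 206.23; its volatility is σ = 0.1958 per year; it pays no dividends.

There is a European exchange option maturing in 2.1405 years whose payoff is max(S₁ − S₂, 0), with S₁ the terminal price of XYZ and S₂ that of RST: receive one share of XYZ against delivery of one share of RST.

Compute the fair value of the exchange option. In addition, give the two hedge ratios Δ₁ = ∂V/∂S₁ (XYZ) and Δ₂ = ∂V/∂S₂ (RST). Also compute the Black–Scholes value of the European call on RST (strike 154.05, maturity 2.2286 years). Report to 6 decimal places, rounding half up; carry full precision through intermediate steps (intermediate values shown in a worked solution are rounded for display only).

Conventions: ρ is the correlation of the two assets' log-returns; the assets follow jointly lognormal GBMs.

exchange price = 38.334269
Δ1 = 0.546533
Δ2 = -0.198279
price(RST call K=154.05) = 63.500010

σ_eff = √(σ₁² + σ₂² − 2ρσ₁σ₂) = √(0.5077² + 0.1958² − 2·-0.6975·0.5077·0.1958) = 0.659371
d₁ = (ln(S₁/S₂) + (q₂ − q₁ + σ_eff²/2)T) / (σ_eff√T) = (ln(144.96/206.23) + (0.0 − 0.0 + 0.217385)·2.1405) / 0.964690 = 0.116907
d₂ = d₁ − σ_eff√T = 0.116907 − 0.964690 = -0.847783
N(d₁) = 0.546533,  N(d₂) = 0.198279
V = S₁·e^{−q₁T}·N(d₁) − S₂·e^{−q₂T}·N(d₂) = 79.225445 − 40.891176 = 38.334269
Δ₁ = e^{−q₁T}·N(d₁) = 0.546533;  Δ₂ = −e^{−q₂T}·N(d₂) = -0.198279
[vanilla: RST call K=154.05]
σ√T = 0.1958·√2.2286 = 0.292300
d₁ = (ln(S/K) + (r+σ²/2)T) / (σ√T) = (ln(206.23/154.05) + (0.0253+0.1958²/2)·2.2286) / 0.292300 = (0.291715 + 0.099103) / 0.292300 = 1.337044
d₂ = d₁ − σ√T = 1.337044 − 0.292300 = 1.044745
e^{−rT} = 0.945177
N(d₁) = 0.909396,  N(d₂) = 0.851929
price = S·N(d₁) − K·e^{−rT}·N(d₂) = 187.544724 − 124.044715 = 63.500010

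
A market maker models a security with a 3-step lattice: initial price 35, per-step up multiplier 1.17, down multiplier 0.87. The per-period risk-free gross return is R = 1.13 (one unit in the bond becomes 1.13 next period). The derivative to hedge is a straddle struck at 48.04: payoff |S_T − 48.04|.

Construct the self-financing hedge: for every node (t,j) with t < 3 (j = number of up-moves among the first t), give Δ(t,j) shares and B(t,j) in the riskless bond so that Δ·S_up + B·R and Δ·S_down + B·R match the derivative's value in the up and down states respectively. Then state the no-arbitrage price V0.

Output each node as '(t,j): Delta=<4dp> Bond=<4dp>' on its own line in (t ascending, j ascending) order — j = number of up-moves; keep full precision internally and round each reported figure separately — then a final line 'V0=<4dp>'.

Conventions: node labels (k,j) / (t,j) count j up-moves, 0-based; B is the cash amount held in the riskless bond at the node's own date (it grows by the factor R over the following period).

Under the risk-neutral measure, an up-move has probability p* = (R−d)/(u−d) = 0.8667 and values discount at R = 1.13.
Expiry values: V(3,0)=24.9924, V(3,1)=17.0449, V(3,2)=6.3570, V(3,3)=8.0165
(2,0): S=26.4915. Δ = (V_up−V_dn)/(S_up−S_dn) = (17.0449−24.9924)/(30.9951−23.0476) = -1.0000. V = [p*·17.0449 + (1−p*)·24.9924]/1.13 = 16.0218. B = V − Δ·S = 42.5133.
(2,1): S=35.6265. Δ = (V_up−V_dn)/(S_up−S_dn) = (6.3570−17.0449)/(41.6830−30.9951) = -1.0000. V = [p*·6.3570 + (1−p*)·17.0449]/1.13 = 6.8868. B = V − Δ·S = 42.5133.
(2,2): S=47.9115. Δ = (V_up−V_dn)/(S_up−S_dn) = (8.0165−6.3570)/(56.0565−41.6830) = 0.1155. V = [p*·8.0165 + (1−p*)·6.3570]/1.13 = 6.8984. B = V − Δ·S = 1.3669.
(1,0): S=30.4500. Δ = (V_up−V_dn)/(S_up−S_dn) = (6.8868−16.0218)/(35.6265−26.4915) = -1.0000. V = [p*·6.8868 + (1−p*)·16.0218]/1.13 = 7.1724. B = V − Δ·S = 37.6224.
(1,1): S=40.9500. Δ = (V_up−V_dn)/(S_up−S_dn) = (6.8984−6.8868)/(47.9115−35.6265) = 0.0009. V = [p*·6.8984 + (1−p*)·6.8868]/1.13 = 6.1034. B = V − Δ·S = 6.0647.
(0,0): S=35.0000. Δ = (V_up−V_dn)/(S_up−S_dn) = (6.1034−7.1724)/(40.9500−30.4500) = -0.1018. V = [p*·6.1034 + (1−p*)·7.1724]/1.13 = 5.5274. B = V − Δ·S = 9.0906.
As a check, the time-0 holding Δ(0,0)·S0 + B(0,0) comes to 5.5274 — exactly V0.

(0,0): Delta=-0.1018 Bond=9.0906
(1,0): Delta=-1.0000 Bond=37.6224
(1,1): Delta=0.0009 Bond=6.0647
(2,0): Delta=-1.0000 Bond=42.5133
(2,1): Delta=-1.0000 Bond=42.5133
(2,2): Delta=0.1155 Bond=1.3669
V0=5.5274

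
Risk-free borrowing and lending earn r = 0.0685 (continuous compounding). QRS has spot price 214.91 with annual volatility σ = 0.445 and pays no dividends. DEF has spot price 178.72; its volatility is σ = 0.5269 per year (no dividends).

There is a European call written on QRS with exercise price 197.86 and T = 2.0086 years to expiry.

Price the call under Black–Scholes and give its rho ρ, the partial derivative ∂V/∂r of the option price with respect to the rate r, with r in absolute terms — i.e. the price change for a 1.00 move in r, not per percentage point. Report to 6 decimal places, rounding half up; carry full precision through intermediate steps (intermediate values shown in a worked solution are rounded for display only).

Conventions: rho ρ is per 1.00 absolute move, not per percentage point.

σ√T = 0.445·√2.0086 = 0.630677
d₁ = (ln(S/K) + (r+σ²/2)T) / (σ√T) = (ln(214.91/197.86) + (0.0685+0.445²/2)·2.0086) / 0.630677 = (0.082660 + 0.336466) / 0.630677 = 0.664564
d₂ = d₁ − σ√T = 0.664564 − 0.630677 = 0.033888
e^{−rT} = 0.871457
N(d₁) = 0.746835,  N(d₂) = 0.513517
Call price V = S·N(d₁) − K·e^{−rT}·N(d₂) = 160.502401 − 88.543843 = 71.958558
ρ = K·T·e^{−rT}·N(d₂) = 177.849163

price = 71.958558
ρ = 177.849163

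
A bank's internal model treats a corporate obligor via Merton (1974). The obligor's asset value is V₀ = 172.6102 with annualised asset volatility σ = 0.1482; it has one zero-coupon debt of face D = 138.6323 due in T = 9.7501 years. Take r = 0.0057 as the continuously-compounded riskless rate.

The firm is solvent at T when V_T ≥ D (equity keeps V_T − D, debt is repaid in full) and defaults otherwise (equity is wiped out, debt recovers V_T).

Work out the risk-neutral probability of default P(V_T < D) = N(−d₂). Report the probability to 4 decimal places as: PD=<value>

With assets at 172.6102 and a single debt payment of 138.6323 at 9.7501 years:
d₁ = [ln(V₀/D) + (r + σ²/2)T] / (σ√T)
   = [ln(172.6102/138.6323) + (0.0057 + 0.5·0.1482²)·9.7501] / (0.1482·√9.7501)
   = [0.219211 + 0.162647] / 0.462757 = 0.825181
d₂ = d₁ − σ√T = 0.825181 − 0.462757 = 0.362425
risk-neutral PD = N(−d₂) = N(-0.362425) = 0.358517

PD=0.3585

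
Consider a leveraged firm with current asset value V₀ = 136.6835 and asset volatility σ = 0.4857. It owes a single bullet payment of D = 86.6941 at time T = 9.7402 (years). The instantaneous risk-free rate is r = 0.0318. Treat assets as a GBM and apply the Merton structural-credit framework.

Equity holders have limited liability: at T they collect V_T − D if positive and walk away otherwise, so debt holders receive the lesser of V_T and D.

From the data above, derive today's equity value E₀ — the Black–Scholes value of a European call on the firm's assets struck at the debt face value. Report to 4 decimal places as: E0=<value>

Work the structural quantities from V₀ = 136.6835 against face 86.6941:
d₁ = [ln(V₀/D) + (r + σ²/2)T] / (σ√T)
   = [ln(136.6835/86.6941) + (0.0318 + 0.5·0.4857²)·9.7402] / (0.4857·√9.7402)
   = [0.455282 + 1.458617] / 1.515835 = 1.262603
d₂ = d₁ − σ√T = 1.262603 − 1.515835 = -0.253232
N(d₁) = 0.896634,  N(d₂) = 0.400045,  e^(−rT) = 0.733639
E₀ = V₀·N(d₁) − D·e^(−rT)·N(d₂)
   = 136.6835·0.896634 − 86.6941·0.733639·0.400045 = 97.111397

E0=97.1114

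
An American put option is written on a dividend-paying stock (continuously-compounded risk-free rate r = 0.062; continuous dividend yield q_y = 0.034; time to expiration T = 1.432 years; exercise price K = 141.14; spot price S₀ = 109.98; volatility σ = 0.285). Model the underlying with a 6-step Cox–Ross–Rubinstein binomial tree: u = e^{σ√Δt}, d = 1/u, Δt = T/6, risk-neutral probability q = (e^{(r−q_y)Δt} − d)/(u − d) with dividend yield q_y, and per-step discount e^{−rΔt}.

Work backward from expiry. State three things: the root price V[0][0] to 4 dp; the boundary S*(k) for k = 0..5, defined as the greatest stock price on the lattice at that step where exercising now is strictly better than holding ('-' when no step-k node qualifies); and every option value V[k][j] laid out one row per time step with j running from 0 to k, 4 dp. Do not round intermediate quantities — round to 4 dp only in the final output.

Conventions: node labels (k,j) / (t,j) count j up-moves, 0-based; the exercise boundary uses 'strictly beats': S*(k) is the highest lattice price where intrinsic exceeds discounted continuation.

price = 33.4268
boundary = - 95.6854 83.2488 95.6854 109.9800 95.6854
tree:
33.4268
45.4546 21.8890
57.8912 32.2682 11.7205
68.7114 45.4546 19.4855 3.9714
78.1253 57.8912 31.1600 7.8916 0.0000
86.3156 68.7114 45.4546 15.6812 0.0000 0.0000
93.4413 78.1253 57.8912 31.1600 0.0000 0.0000 0.0000

Δt=0.23867, u=1.14939, d=0.87003, q=0.48925, disc=e^(-rΔt)=0.98531
k=6 terminal: V=max(K-S,0) → 93.4413 78.1253 57.8912 31.1600 0.0000 0.0000 0.0000
k=5: j=0 S=54.8244 intr=86.3156 cont=84.6855 V=86.3156[EX]; j=1 S=72.4286 intr=68.7114 cont=67.2237 V=68.7114[EX]; j=2 S=95.6854 intr=45.4546 cont=44.1548 V=45.4546[EX]; j=3 S=126.4101 intr=14.7299 cont=15.6812 V=15.6812[hold]; j=4 S=167.0004 intr=0.0000 cont=0.0000 V=0.0000[hold]; j=5 S=220.6243 intr=0.0000 cont=0.0000 V=0.0000[hold]  S*(5)=95.6854
k=4: j=0 S=63.0147 intr=78.1253 cont=76.5614 V=78.1253[EX]; j=1 S=83.2488 intr=57.8912 cont=56.4909 V=57.8912[EX]; j=2 S=109.9800 intr=31.1600 cont=30.4343 V=31.1600[EX]; j=3 S=145.2946 intr=0.0000 cont=7.8916 V=7.8916[hold]; j=4 S=191.9488 intr=0.0000 cont=0.0000 V=0.0000[hold]  S*(4)=109.9800
k=3: j=0 S=72.4286 intr=68.7114 cont=67.2237 V=68.7114[EX]; j=1 S=95.6854 intr=45.4546 cont=44.1548 V=45.4546[EX]; j=2 S=126.4101 intr=14.7299 cont=19.4855 V=19.4855[hold]; j=3 S=167.0004 intr=0.0000 cont=3.9714 V=3.9714[hold]  S*(3)=95.6854
k=2: j=0 S=83.2488 intr=57.8912 cont=56.4909 V=57.8912[EX]; j=1 S=109.9800 intr=31.1600 cont=32.2682 V=32.2682[hold]; j=2 S=145.2946 intr=0.0000 cont=11.7205 V=11.7205[hold]  S*(2)=83.2488
k=1: j=0 S=95.6854 intr=45.4546 cont=44.6890 V=45.4546[EX]; j=1 S=126.4101 intr=14.7299 cont=21.8890 V=21.8890[hold]  S*(1)=95.6854
k=0: j=0 S=109.9800 intr=31.1600 cont=33.4268 V=33.4268[hold]  S*(0)=-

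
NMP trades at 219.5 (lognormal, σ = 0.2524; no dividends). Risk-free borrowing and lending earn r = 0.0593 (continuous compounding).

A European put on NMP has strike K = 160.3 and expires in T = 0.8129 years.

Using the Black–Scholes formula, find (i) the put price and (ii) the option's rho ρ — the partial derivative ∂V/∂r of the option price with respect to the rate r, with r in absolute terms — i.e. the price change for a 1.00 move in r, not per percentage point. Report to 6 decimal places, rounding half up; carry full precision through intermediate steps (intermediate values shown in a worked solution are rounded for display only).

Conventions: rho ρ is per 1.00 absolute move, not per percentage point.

σ√T = 0.2524·√0.8129 = 0.227566
d₁ = (ln(S/K) + (r+σ²/2)T) / (σ√T) = (ln(219.5/160.3) + (0.0593+0.2524²/2)·0.8129) / 0.227566 = (0.314305 + 0.074098) / 0.227566 = 1.706770
d₂ = d₁ − σ√T = 1.706770 − 0.227566 = 1.479204
e^{−rT} = 0.952938
N(−d₁) = 0.043932,  N(−d₂) = 0.069543
Put price V = K·e^{−rT}·N(−d₂) − S·N(−d₁) = 10.623099 − 9.643159 = 0.979940
ρ = −K·T·e^{−rT}·N(−d₂) = -8.635517

price = 0.979940
ρ = -8.635517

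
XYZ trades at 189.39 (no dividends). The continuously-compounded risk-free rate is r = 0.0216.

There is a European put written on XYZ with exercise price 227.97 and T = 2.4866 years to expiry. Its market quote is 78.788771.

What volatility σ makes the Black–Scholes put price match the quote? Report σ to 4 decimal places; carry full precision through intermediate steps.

sigma = 0.5215

At σ = 0.5215 the Black–Scholes value reproduces the quote:
σ√T = 0.5215·√2.4866 = 0.822351
d₁ = (ln(S/K) + (r+σ²/2)T) / (σ√T) = (ln(189.39/227.97) + (0.0216+0.5215²/2)·2.4866) / 0.822351 = (-0.185406 + 0.391841) / 0.822351 = 0.251031
d₂ = d₁ − σ√T = 0.251031 − 0.822351 = -0.571320
e^{−rT} = 0.947706
N(−d₁) = 0.400895,  N(−d₂) = 0.716109
V = K·e^{−rT}·N(−d₂) − S·N(−d₁) = 154.714294 − 75.925522 = 78.788771 (matching the quote); vega is positive throughout, so no other σ reproduces this price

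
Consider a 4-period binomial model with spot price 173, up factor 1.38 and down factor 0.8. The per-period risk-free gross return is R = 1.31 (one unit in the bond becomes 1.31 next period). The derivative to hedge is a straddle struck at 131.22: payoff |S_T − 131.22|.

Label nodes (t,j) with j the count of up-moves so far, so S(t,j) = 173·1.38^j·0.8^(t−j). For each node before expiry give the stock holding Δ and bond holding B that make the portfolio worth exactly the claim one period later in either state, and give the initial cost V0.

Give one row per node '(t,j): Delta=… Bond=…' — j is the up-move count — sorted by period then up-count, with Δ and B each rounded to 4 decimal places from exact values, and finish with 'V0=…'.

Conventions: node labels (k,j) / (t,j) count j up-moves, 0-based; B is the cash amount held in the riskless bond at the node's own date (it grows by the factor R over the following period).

(0,0): Delta=0.9961 Bond=-43.8424
(1,0): Delta=0.9614 Bond=-52.6323
(1,1): Delta=0.9989 Bond=-58.0925
(2,0): Delta=0.6648 Bond=-36.0991
(2,1): Delta=0.9851 Bond=-73.4571
(2,2): Delta=1.0000 Bond=-76.4641
(3,0): Delta=-1.0000 Bond=100.1679
(3,1): Delta=0.7972 Bond=-67.5292
(3,2): Delta=1.0000 Bond=-100.1679
(3,3): Delta=1.0000 Bond=-100.1679
V0=128.4895

Arbitrage-free pricing uses the up-move probability p* = (R−d)/(u−d) = 0.8793, discounting each step at R = 1.31.
At maturity the claim pays: V(4,0)=60.3592, V(4,1)=8.9851, V(4,2)=79.6352, V(4,3)=232.5052, V(4,4)=496.2059
(3,0): S=88.5760. Δ = (V_up−V_dn)/(S_up−S_dn) = (8.9851−60.3592)/(122.2349−70.8608) = -1.0000. V = [p*·8.9851 + (1−p*)·60.3592]/1.31 = 11.5919. B = V − Δ·S = 100.1679.
(3,1): S=152.7936. Δ = (V_up−V_dn)/(S_up−S_dn) = (79.6352−8.9851)/(210.8552−122.2349) = 0.7972. V = [p*·79.6352 + (1−p*)·8.9851]/1.31 = 54.2813. B = V − Δ·S = -67.5292.
(3,2): S=263.5690. Δ = (V_up−V_dn)/(S_up−S_dn) = (232.5052−79.6352)/(363.7252−210.8552) = 1.0000. V = [p*·232.5052 + (1−p*)·79.6352]/1.31 = 163.4010. B = V − Δ·S = -100.1679.
(3,3): S=454.6565. Δ = (V_up−V_dn)/(S_up−S_dn) = (496.2059−232.5052)/(627.4259−363.7252) = 1.0000. V = [p*·496.2059 + (1−p*)·232.5052]/1.31 = 354.4885. B = V − Δ·S = -100.1679.
(2,0): S=110.7200. Δ = (V_up−V_dn)/(S_up−S_dn) = (54.2813−11.5919)/(152.7936−88.5760) = 0.6648. V = [p*·54.2813 + (1−p*)·11.5919]/1.31 = 37.5031. B = V − Δ·S = -36.0991.
(2,1): S=190.9920. Δ = (V_up−V_dn)/(S_up−S_dn) = (163.4010−54.2813)/(263.5690−152.7936) = 0.9851. V = [p*·163.4010 + (1−p*)·54.2813]/1.31 = 114.6805. B = V − Δ·S = -73.4571.
(2,2): S=329.4612. Δ = (V_up−V_dn)/(S_up−S_dn) = (354.4885−163.4010)/(454.6565−263.5690) = 1.0000. V = [p*·354.4885 + (1−p*)·163.4010]/1.31 = 252.9971. B = V − Δ·S = -76.4641.
(1,0): S=138.4000. Δ = (V_up−V_dn)/(S_up−S_dn) = (114.6805−37.5031)/(190.9920−110.7200) = 0.9614. V = [p*·114.6805 + (1−p*)·37.5031]/1.31 = 80.4320. B = V − Δ·S = -52.6323.
(1,1): S=238.7400. Δ = (V_up−V_dn)/(S_up−S_dn) = (252.9971−114.6805)/(329.4612−190.9920) = 0.9989. V = [p*·252.9971 + (1−p*)·114.6805]/1.31 = 180.3845. B = V − Δ·S = -58.0925.
(0,0): S=173.0000. Δ = (V_up−V_dn)/(S_up−S_dn) = (180.3845−80.4320)/(238.7400−138.4000) = 0.9961. V = [p*·180.3845 + (1−p*)·80.4320]/1.31 = 128.4895. B = V − Δ·S = -43.8424.
Sanity check at the root: Δ(0,0)·S0 + B(0,0) reproduces V0 = 128.4895.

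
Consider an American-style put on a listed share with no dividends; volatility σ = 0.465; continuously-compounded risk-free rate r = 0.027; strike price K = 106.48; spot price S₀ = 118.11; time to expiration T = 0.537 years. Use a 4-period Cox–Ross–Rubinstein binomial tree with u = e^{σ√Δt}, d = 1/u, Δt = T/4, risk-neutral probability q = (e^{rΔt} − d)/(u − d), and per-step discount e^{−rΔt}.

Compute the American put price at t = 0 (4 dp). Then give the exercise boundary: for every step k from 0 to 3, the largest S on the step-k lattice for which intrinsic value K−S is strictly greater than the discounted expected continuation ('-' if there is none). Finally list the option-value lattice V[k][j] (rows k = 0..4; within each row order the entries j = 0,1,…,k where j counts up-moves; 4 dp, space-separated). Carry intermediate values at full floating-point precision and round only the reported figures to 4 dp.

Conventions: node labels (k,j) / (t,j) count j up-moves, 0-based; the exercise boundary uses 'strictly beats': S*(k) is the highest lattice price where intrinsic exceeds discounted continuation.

price = 9.9853
boundary = - - - 70.8444
tree:
9.9853
15.8973 3.3454
24.4412 6.3126 0.0000
35.6356 11.9115 0.0000 0.0000
46.7336 22.4761 0.0000 0.0000 0.0000

Δt=0.13425  u=1.18575  d=0.84335  q=0.46811  discount=0.99638
step 4 (expiry): payoffs max(K−S,0) = 46.7336 22.4761 0.0000 0.0000 0.0000
step 3: (k=3,j=0): S=70.8444, K−S=35.6356, hold=35.2503 ⇒ V=35.6356 exercise | (k=3,j=1): S=99.6077, K−S=6.8723, hold=11.9115 ⇒ V=11.9115 continue | (k=3,j=2): S=140.0491, K−S=0.0000, hold=0.0000 ⇒ V=0.0000 continue | (k=3,j=3): S=196.9099, K−S=0.0000, hold=0.0000 ⇒ V=0.0000 continue  boundary S*=70.8444
step 2: (k=2,j=0): S=84.0039, K−S=22.4761, hold=24.4412 ⇒ V=24.4412 continue | (k=2,j=1): S=118.1100, K−S=0.0000, hold=6.3126 ⇒ V=6.3126 continue | (k=2,j=2): S=166.0634, K−S=0.0000, hold=0.0000 ⇒ V=0.0000 continue  boundary S*=-
step 1: (k=1,j=0): S=99.6077, K−S=6.8723, hold=15.8973 ⇒ V=15.8973 continue | (k=1,j=1): S=140.0491, K−S=0.0000, hold=3.3454 ⇒ V=3.3454 continue  boundary S*=-
step 0: (k=0,j=0): S=118.1100, K−S=0.0000, hold=9.9853 ⇒ V=9.9853 continue  boundary S*=-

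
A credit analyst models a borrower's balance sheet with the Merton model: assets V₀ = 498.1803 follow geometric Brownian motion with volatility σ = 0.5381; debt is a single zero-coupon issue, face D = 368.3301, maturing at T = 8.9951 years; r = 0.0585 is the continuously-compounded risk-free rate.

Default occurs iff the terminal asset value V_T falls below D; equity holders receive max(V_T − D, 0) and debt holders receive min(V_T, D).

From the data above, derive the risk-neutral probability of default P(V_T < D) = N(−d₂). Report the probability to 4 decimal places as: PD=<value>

PD=0.6155

Work the structural quantities from V₀ = 498.1803 against face 368.3301:
d₁ = [ln(V₀/D) + (r + σ²/2)T] / (σ√T)
   = [ln(498.1803/368.3301) + (0.0585 + 0.5·0.5381²)·8.9951] / (0.5381·√8.9951)
   = [0.301983 + 1.828486] / 1.613860 = 1.320107
d₂ = d₁ − σ√T = 1.320107 − 1.613860 = -0.293753
risk-neutral PD = N(−d₂) = N(0.293753) = 0.615527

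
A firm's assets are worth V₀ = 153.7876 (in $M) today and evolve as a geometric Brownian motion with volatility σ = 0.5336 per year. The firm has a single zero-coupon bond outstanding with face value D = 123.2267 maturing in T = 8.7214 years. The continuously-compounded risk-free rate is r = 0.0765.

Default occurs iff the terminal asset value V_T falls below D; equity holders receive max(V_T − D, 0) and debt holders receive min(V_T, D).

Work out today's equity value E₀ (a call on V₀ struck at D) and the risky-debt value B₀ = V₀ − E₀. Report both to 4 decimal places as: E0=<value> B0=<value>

E0=114.2082 B0=39.5794

Work the structural quantities from V₀ = 153.7876 against face 123.2267:
d₁ = [ln(V₀/D) + (r + σ²/2)T] / (σ√T)
   = [ln(153.7876/123.2267) + (0.0765 + 0.5·0.5336²)·8.7214] / (0.5336·√8.7214)
   = [0.221547 + 1.908805] / 1.575828 = 1.351893
d₂ = d₁ − σ√T = 1.351893 − 1.575828 = -0.223935
N(d₁) = 0.911795,  N(d₂) = 0.411404,  e^(−rT) = 0.513150
E₀ = V₀·N(d₁) − D·e^(−rT)·N(d₂)
   = 153.7876·0.911795 − 123.2267·0.513150·0.411404 = 114.208183
B₀ = V₀ − E₀ = 153.7876 − 114.208183 = 39.579417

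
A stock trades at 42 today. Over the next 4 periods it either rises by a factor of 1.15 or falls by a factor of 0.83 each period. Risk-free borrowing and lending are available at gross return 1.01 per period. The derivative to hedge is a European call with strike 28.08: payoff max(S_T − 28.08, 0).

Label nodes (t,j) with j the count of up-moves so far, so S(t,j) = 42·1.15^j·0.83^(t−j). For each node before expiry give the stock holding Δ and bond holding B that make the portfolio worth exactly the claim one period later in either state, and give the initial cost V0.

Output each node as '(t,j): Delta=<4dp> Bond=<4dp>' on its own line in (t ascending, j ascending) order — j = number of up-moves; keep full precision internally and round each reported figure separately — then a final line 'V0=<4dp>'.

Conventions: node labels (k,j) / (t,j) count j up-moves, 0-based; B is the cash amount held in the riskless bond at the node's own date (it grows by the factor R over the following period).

(0,0): Delta=0.9427 Bond=-24.2085
(1,0): Delta=0.8507 Bond=-21.2432
(1,1): Delta=0.9944 Bond=-26.9453
(2,0): Delta=0.6126 Bond=-14.5669
(2,1): Delta=0.9844 Bond=-26.8136
(2,2): Delta=1.0000 Bond=-27.5267
(3,0): Delta=0.0000 Bond=0.0000
(3,1): Delta=0.9565 Bond=-26.1557
(3,2): Delta=1.0000 Bond=-27.8020
(3,3): Delta=1.0000 Bond=-27.8020
V0=15.3863

Risk-neutral probability p* = (R−d)/(u−d) = (1.01−0.83)/(1.15−0.83) = 0.5625.
Payoffs at expiry: V(4,0)=0.0000, V(4,1)=0.0000, V(4,2)=10.1850, V(4,3)=24.9377, V(4,4)=45.3783
  t=3,j=0: stock 24.0151 → up 27.6173 (V=0.0000), down 19.9325 (V=0.0000). Price 0.0000; hedge Δ=0.0000, bond B=0.0000.
  t=3,j=1: stock 33.2739 → up 38.2650 (V=10.1850), down 27.6173 (V=0.0000). Price 5.6723; hedge Δ=0.9565, bond B=-26.1557.
  t=3,j=2: stock 46.1023 → up 53.0177 (V=24.9377), down 38.2650 (V=10.1850). Price 18.3004; hedge Δ=1.0000, bond B=-27.8020.
  t=3,j=3: stock 63.8767 → up 73.4583 (V=45.3783), down 53.0177 (V=24.9377). Price 36.0748; hedge Δ=1.0000, bond B=-27.8020.
  t=2,j=0: stock 28.9338 → up 33.2739 (V=5.6723), down 24.0151 (V=0.0000). Price 3.1591; hedge Δ=0.6126, bond B=-14.5669.
  t=2,j=1: stock 40.0890 → up 46.1023 (V=18.3004), down 33.2739 (V=5.6723). Price 12.6491; hedge Δ=0.9844, bond B=-26.8136.
  t=2,j=2: stock 55.5450 → up 63.8767 (V=36.0748), down 46.1023 (V=18.3004). Price 28.0183; hedge Δ=1.0000, bond B=-27.5267.
  t=1,j=0: stock 34.8600 → up 40.0890 (V=12.6491), down 28.9338 (V=3.1591). Price 8.4131; hedge Δ=0.8507, bond B=-21.2432.
  t=1,j=1: stock 48.3000 → up 55.5450 (V=28.0183), down 40.0890 (V=12.6491). Price 21.0834; hedge Δ=0.9944, bond B=-26.9453.
  t=0,j=0: stock 42.0000 → up 48.3000 (V=21.0834), down 34.8600 (V=8.4131). Price 15.3863; hedge Δ=0.9427, bond B=-24.2085.
As a check, the time-0 holding Δ(0,0)·S0 + B(0,0) comes to 15.3863 — exactly V0.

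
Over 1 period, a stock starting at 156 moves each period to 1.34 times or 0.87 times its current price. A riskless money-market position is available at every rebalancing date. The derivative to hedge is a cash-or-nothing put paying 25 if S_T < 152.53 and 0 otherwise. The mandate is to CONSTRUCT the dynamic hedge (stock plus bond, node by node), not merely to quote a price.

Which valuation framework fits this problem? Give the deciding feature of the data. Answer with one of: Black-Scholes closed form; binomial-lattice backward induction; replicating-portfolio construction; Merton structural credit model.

framework: replicating-portfolio construction

Key observation: a price alone would not answer the question — the per-node share/bond construction on the spot-156, 1.34/0.87 tree is required, and only the replicating-portfolio method yields it.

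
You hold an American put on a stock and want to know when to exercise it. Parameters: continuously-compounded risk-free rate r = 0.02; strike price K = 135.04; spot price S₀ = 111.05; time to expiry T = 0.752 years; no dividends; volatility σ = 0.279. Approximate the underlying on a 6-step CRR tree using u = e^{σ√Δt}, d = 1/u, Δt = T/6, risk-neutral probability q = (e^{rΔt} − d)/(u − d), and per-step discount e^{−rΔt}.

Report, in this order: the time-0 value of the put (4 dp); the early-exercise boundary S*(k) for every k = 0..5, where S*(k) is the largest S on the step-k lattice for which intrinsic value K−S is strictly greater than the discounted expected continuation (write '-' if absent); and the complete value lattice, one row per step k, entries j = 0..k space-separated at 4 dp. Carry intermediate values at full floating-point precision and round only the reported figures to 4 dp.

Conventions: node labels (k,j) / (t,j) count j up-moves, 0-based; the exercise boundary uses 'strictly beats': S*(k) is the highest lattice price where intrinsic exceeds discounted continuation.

Δt=0.12533, u=1.10382, d=0.90595, q=0.48801, disc=e^(-rΔt)=0.99750
k=6 terminal: V=max(K-S,0) → 73.6441 60.2347 43.8965 23.9900 0.0000 0.0000 0.0000
k=5: j=0 S=67.7698 intr=67.2702 cont=66.9321 V=67.2702[EX]; j=1 S=82.5713 intr=52.4687 cont=52.1306 V=52.4687[EX]; j=2 S=100.6056 intr=34.4344 cont=34.0963 V=34.4344[EX]; j=3 S=122.5787 intr=12.4613 cont=12.2519 V=12.4613[EX]; j=4 S=149.3510 intr=0.0000 cont=0.0000 V=0.0000[hold]; j=5 S=181.9705 intr=0.0000 cont=0.0000 V=0.0000[hold]  S*(5)=122.5787
k=4: j=0 S=74.8053 intr=60.2347 cont=59.8966 V=60.2347[EX]; j=1 S=91.1435 intr=43.8965 cont=43.5585 V=43.8965[EX]; j=2 S=111.0500 intr=23.9900 cont=23.6519 V=23.9900[EX]; j=3 S=135.3043 intr=0.0000 cont=6.3641 V=6.3641[hold]; j=4 S=164.8559 intr=0.0000 cont=0.0000 V=0.0000[hold]  S*(4)=111.0500
k=3: j=0 S=82.5713 intr=52.4687 cont=52.1306 V=52.4687[EX]; j=1 S=100.6056 intr=34.4344 cont=34.0963 V=34.4344[EX]; j=2 S=122.5787 intr=12.4613 cont=15.3498 V=15.3498[hold]; j=3 S=149.3510 intr=0.0000 cont=3.2502 V=3.2502[hold]  S*(3)=100.6056
k=2: j=0 S=91.1435 intr=43.8965 cont=43.5585 V=43.8965[EX]; j=1 S=111.0500 intr=23.9900 cont=25.0580 V=25.0580[hold]; j=2 S=135.3043 intr=0.0000 cont=9.4214 V=9.4214[hold]  S*(2)=91.1435
k=1: j=0 S=100.6056 intr=34.4344 cont=34.6163 V=34.6163[hold]; j=1 S=122.5787 intr=12.4613 cont=17.3836 V=17.3836[hold]  S*(1)=-
k=0: j=0 S=111.0500 intr=23.9900 cont=26.1409 V=26.1409[hold]  S*(0)=-

price = 26.1409
boundary = - - 91.1435 100.6056 111.0500 122.5787
tree:
26.1409
34.6163 17.3836
43.8965 25.0580 9.4214
52.4687 34.4344 15.3498 3.2502
60.2347 43.8965 23.9900 6.3641 0.0000
67.2702 52.4687 34.4344 12.4613 0.0000 0.0000
73.6441 60.2347 43.8965 23.9900 0.0000 0.0000 0.0000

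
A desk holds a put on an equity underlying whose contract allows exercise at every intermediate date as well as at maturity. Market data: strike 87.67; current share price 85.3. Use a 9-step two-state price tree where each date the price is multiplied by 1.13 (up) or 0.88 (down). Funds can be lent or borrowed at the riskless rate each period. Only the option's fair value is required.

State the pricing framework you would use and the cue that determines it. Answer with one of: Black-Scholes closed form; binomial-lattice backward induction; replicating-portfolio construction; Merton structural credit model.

framework: binomial-lattice backward induction

Key observation: early exercise of the strike-87.67 put must be checked at each of the 9 dates (spot 85.3), which forces a node-by-node comparison of intrinsic and continuation value backward from expiry.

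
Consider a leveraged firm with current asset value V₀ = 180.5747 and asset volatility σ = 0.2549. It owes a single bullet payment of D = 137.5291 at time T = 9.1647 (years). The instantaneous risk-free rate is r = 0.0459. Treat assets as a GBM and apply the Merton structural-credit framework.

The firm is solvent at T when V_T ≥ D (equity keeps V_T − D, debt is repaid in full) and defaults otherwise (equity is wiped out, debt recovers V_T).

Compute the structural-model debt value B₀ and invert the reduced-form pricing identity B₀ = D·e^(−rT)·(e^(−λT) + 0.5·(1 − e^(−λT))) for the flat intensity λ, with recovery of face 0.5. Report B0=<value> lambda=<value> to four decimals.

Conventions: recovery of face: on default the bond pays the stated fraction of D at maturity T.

B0=80.8124 lambda=0.0257

Work the structural quantities from V₀ = 180.5747 against face 137.5291:
d₁ = [ln(V₀/D) + (r + σ²/2)T] / (σ√T)
   = [ln(180.5747/137.5291) + (0.0459 + 0.5·0.2549²)·9.1647] / (0.2549·√9.1647)
   = [0.272309 + 0.718393] / 0.771665 = 1.283850
d₂ = d₁ − σ√T = 1.283850 − 0.771665 = 0.512185
N(d₁) = 0.900403,  N(d₂) = 0.695739,  e^(−rT) = 0.656613
E₀ = V₀·N(d₁) − D·e^(−rT)·N(d₂)
   = 180.5747·0.900403 − 137.5291·0.656613·0.695739 = 99.762309
B₀ = V₀ − E₀ = 180.5747 − 99.762309 = 80.812391
e^(−λT) = (B₀·e^(rT)/D − 0.5)/(1 − 0.5) = (80.8124·1.522966/137.5291 − 0.5)/0.5 = 0.78979627
λ = −ln(0.78979627)/9.1647 = 0.025749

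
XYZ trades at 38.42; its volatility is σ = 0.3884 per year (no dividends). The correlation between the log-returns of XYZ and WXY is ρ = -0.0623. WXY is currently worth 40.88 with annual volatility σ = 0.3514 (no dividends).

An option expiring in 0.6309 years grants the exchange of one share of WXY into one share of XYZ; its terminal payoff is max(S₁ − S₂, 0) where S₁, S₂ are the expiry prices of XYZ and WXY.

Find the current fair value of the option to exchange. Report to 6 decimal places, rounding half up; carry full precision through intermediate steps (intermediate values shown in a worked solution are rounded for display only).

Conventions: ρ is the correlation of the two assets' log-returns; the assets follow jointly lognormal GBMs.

σ_eff = √(σ₁² + σ₂² − 2ρσ₁σ₂) = √(0.3884² + 0.3514² − 2·-0.0623·0.3884·0.3514) = 0.539761
d₁ = (ln(S₁/S₂) + (q₂ − q₁ + σ_eff²/2)T) / (σ_eff√T) = (ln(38.42/40.88) + (0.0 − 0.0 + 0.145671)·0.6309) / 0.428728 = 0.069604
d₂ = d₁ − σ_eff√T = 0.069604 − 0.428728 = -0.359124
N(d₁) = 0.527746,  N(d₂) = 0.359751
V = S₁·e^{−q₁T}·N(d₁) − S₂·e^{−q₂T}·N(d₂) = 20.275984 − 14.706623 = 5.569361
Key observation: no risk-free rate is needed — with the second asset as numeraire the exchange option is a call on the ratio S₁/S₂, and r cancels out of the value.

exchange price = 5.569361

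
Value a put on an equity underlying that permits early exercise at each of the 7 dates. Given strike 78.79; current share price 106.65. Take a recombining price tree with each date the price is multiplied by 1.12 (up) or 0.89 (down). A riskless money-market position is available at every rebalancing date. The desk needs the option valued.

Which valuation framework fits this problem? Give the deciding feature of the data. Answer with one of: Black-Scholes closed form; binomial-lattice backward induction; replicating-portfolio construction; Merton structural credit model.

Key observation: with exercise allowed before expiry on a discrete up/down model (7 steps from spot 106.65), the strike-78.79 put's value must be rolled back through the tree testing early exercise at each node.

framework: binomial-lattice backward induction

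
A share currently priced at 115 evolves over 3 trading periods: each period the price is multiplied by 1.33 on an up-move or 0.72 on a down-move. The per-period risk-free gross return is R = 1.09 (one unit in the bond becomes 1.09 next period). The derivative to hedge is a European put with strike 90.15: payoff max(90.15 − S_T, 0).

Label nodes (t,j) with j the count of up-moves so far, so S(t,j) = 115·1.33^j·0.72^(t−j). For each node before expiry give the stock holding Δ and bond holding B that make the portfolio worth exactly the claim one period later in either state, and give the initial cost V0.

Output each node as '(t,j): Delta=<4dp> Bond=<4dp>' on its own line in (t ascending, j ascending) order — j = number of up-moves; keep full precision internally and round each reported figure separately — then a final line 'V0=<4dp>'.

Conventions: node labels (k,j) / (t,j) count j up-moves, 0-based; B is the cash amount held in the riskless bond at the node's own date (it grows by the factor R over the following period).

(0,0): Delta=-0.1297 Bond=19.5032
(1,0): Delta=-0.3795 Bond=41.9427
(1,1): Delta=-0.0420 Bond=7.8417
(2,0): Delta=-1.0000 Bond=82.7064
(2,1): Delta=-0.1617 Bond=21.7247
(2,2): Delta=0.0000 Bond=0.0000
V0=4.5833

Under the risk-neutral measure, an up-move has probability p* = (R−d)/(u−d) = 0.6066 and values discount at R = 1.09.
Payoffs at expiry: V(3,0)=47.2265, V(3,1)=10.8607, V(3,2)=0.0000, V(3,3)=0.0000
Node (2,0) S=59.6160: V=(p*·10.8607+(1−p*)·47.2265)/1.09=23.0904; Δ=(10.8607−47.2265)/(79.2893−42.9235)=-1.0000; B=V−Δ·S=82.7064
Node (2,1) S=110.1240: V=(p*·0.0000+(1−p*)·10.8607)/1.09=3.9202; Δ=(0.0000−10.8607)/(146.4649−79.2893)=-0.1617; B=V−Δ·S=21.7247
Node (2,2) S=203.4235: V=(p*·0.0000+(1−p*)·0.0000)/1.09=0.0000; Δ=(0.0000−0.0000)/(270.5533−146.4649)=0.0000; B=V−Δ·S=0.0000
Node (1,0) S=82.8000: V=(p*·3.9202+(1−p*)·23.0904)/1.09=10.5162; Δ=(3.9202−23.0904)/(110.1240−59.6160)=-0.3795; B=V−Δ·S=41.9427
Node (1,1) S=152.9500: V=(p*·0.0000+(1−p*)·3.9202)/1.09=1.4150; Δ=(0.0000−3.9202)/(203.4235−110.1240)=-0.0420; B=V−Δ·S=7.8417
Node (0,0) S=115.0000: V=(p*·1.4150+(1−p*)·10.5162)/1.09=4.5833; Δ=(1.4150−10.5162)/(152.9500−82.8000)=-0.1297; B=V−Δ·S=19.5032
Check: Δ(0,0)·S0 + B(0,0) = 4.5833 = V0.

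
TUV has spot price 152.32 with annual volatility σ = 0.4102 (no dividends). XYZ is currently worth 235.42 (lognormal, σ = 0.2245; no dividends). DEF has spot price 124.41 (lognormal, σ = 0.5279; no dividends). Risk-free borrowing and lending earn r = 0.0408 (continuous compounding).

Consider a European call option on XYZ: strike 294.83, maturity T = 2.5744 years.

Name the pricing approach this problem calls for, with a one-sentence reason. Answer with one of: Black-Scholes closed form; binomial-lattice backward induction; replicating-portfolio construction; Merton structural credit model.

framework: Black-Scholes closed form

Key observation: everything needed for the exact continuous-time valuation of the European call on XYZ (strike 294.83) is given, and no feature rules the closed form out.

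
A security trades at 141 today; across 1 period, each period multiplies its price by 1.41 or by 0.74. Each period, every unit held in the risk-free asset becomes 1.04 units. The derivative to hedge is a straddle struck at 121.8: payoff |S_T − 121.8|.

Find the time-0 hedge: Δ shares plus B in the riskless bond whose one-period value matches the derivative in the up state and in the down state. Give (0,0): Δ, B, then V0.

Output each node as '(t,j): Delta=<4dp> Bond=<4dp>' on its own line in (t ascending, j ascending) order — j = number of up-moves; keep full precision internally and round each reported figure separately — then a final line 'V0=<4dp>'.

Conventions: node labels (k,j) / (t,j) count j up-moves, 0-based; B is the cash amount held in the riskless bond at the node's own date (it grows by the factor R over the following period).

(0,0): Delta=0.6304 Bond=-46.4535
V0=42.4271

No-arbitrage ⇒ martingale measure with p* = (R−d)/(u−d) = 0.4478.
Terminal payoffs: V(1,0)=17.4600, V(1,1)=77.0100
Node (0,0) S=141.0000: V=(p*·77.0100+(1−p*)·17.4600)/1.04=42.4271; Δ=(77.0100−17.4600)/(198.8100−104.3400)=0.6304; B=V−Δ·S=-46.4535
As a check, the time-0 holding Δ(0,0)·S0 + B(0,0) comes to 42.4271 — exactly V0.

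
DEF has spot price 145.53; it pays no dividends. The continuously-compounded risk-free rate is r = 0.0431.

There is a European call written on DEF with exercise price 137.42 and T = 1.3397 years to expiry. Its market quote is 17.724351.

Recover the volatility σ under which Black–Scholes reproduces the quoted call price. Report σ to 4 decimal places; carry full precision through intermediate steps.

At σ = 0.1138 the Black–Scholes value reproduces the quote:
σ√T = 0.1138·√1.3397 = 0.131718
d₁ = (ln(S/K) + (r+σ²/2)T) / (σ√T) = (ln(145.53/137.42) + (0.0431+0.1138²/2)·1.3397) / 0.131718 = (0.057340 + 0.066416) / 0.131718 = 0.939553
d₂ = d₁ − σ√T = 0.939553 − 0.131718 = 0.807834
e^{−rT} = 0.943894
N(d₁) = 0.826276,  N(d₂) = 0.790407
V = S·N(d₁) − K·e^{−rT}·N(d₂) = 120.248010 − 102.523659 = 17.724351 (the quoted price), and the Black–Scholes price is strictly increasing in σ, so σ is unique

sigma = 0.1138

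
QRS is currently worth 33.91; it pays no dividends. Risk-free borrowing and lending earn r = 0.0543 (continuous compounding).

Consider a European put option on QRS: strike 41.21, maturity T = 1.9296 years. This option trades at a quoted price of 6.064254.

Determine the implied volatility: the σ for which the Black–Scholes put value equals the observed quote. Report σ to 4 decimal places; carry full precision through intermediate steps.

sigma = 0.2182

At σ = 0.2182 the Black–Scholes value reproduces the quote:
σ√T = 0.2182·√1.9296 = 0.303102
d₁ = (ln(S/K) + (r+σ²/2)T) / (σ√T) = (ln(33.91/41.21) + (0.0543+0.2182²/2)·1.9296) / 0.303102 = (-0.194971 + 0.150713) / 0.303102 = -0.146018
d₂ = d₁ − σ√T = -0.146018 − 0.303102 = -0.449120
e^{−rT} = 0.900525
N(−d₁) = 0.558047,  N(−d₂) = 0.673327
V = K·e^{−rT}·N(−d₂) − S·N(−d₁) = 24.987611 − 18.923357 = 6.064254 (the quoted price), and the Black–Scholes price is strictly increasing in σ, so σ is unique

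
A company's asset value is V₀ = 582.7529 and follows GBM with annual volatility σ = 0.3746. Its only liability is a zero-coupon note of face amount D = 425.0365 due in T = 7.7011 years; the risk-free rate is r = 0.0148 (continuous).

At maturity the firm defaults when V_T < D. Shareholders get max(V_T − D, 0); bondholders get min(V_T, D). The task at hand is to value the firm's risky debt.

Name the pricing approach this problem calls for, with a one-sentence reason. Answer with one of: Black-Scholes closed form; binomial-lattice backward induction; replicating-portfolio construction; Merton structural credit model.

framework: Merton structural credit model

Key observation: the data describe a firm's assets (V₀ = 582.7529, GBM) and a single zero-coupon debt of face 425.0365, so credit quantities follow from equity-as-call in the structural model.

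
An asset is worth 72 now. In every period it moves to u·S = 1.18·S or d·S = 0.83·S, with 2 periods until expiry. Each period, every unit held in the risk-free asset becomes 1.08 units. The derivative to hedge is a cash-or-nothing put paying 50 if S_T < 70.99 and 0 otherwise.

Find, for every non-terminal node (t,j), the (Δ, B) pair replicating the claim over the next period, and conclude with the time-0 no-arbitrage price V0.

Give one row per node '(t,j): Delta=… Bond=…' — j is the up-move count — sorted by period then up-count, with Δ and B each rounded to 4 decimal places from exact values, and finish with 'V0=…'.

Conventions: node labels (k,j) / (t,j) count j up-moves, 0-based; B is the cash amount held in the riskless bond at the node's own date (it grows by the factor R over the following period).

Arbitrage-free pricing uses the up-move probability p* = (R−d)/(u−d) = 0.7143, discounting each step at R = 1.08.
Terminal payoffs: V(2,0)=50.0000, V(2,1)=50.0000, V(2,2)=0.0000
(1,0): S=59.7600. Δ = (V_up−V_dn)/(S_up−S_dn) = (50.0000−50.0000)/(70.5168−49.6008) = 0.0000. V = [p*·50.0000 + (1−p*)·50.0000]/1.08 = 46.2963. B = V − Δ·S = 46.2963.
(1,1): S=84.9600. Δ = (V_up−V_dn)/(S_up−S_dn) = (0.0000−50.0000)/(100.2528−70.5168) = -1.6815. V = [p*·0.0000 + (1−p*)·50.0000]/1.08 = 13.2275. B = V − Δ·S = 156.0847.
(0,0): S=72.0000. Δ = (V_up−V_dn)/(S_up−S_dn) = (13.2275−46.2963)/(84.9600−59.7600) = -1.3123. V = [p*·13.2275 + (1−p*)·46.2963]/1.08 = 20.9961. B = V − Δ·S = 115.4783.
Verification: the root portfolio costs Δ(0,0)·S0 + B(0,0) = 20.9961, matching V0.

(0,0): Delta=-1.3123 Bond=115.4783
(1,0): Delta=0.0000 Bond=46.2963
(1,1): Delta=-1.6815 Bond=156.0847
V0=20.9961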